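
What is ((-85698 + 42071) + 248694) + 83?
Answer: 205150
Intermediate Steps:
((-85698 + 42071) + 248694) + 83 = (-43627 + 248694) + 83 = 205067 + 83 = 205150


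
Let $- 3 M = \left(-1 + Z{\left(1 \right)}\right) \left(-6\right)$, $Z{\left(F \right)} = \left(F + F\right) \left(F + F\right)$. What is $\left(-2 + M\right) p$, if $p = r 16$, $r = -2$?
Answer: $-128$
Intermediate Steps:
$Z{\left(F \right)} = 4 F^{2}$ ($Z{\left(F \right)} = 2 F 2 F = 4 F^{2}$)
$p = -32$ ($p = \left(-2\right) 16 = -32$)
$M = 6$ ($M = - \frac{\left(-1 + 4 \cdot 1^{2}\right) \left(-6\right)}{3} = - \frac{\left(-1 + 4 \cdot 1\right) \left(-6\right)}{3} = - \frac{\left(-1 + 4\right) \left(-6\right)}{3} = - \frac{3 \left(-6\right)}{3} = \left(- \frac{1}{3}\right) \left(-18\right) = 6$)
$\left(-2 + M\right) p = \left(-2 + 6\right) \left(-32\right) = 4 \left(-32\right) = -128$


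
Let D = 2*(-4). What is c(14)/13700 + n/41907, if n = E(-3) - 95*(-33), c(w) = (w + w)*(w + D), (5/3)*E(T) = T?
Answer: 4163768/47843825 ≈ 0.087028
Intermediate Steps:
D = -8
E(T) = 3*T/5
c(w) = 2*w*(-8 + w) (c(w) = (w + w)*(w - 8) = (2*w)*(-8 + w) = 2*w*(-8 + w))
n = 15666/5 (n = (⅗)*(-3) - 95*(-33) = -9/5 + 3135 = 15666/5 ≈ 3133.2)
c(14)/13700 + n/41907 = (2*14*(-8 + 14))/13700 + (15666/5)/41907 = (2*14*6)*(1/13700) + (15666/5)*(1/41907) = 168*(1/13700) + 5222/69845 = 42/3425 + 5222/69845 = 4163768/47843825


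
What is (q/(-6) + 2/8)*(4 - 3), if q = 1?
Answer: 1/12 ≈ 0.083333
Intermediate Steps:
(q/(-6) + 2/8)*(4 - 3) = (1/(-6) + 2/8)*(4 - 3) = (1*(-⅙) + 2*(⅛))*1 = (-⅙ + ¼)*1 = (1/12)*1 = 1/12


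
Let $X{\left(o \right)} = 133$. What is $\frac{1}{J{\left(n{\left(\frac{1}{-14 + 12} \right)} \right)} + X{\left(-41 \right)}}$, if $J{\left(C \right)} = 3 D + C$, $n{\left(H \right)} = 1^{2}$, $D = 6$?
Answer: $\frac{1}{152} \approx 0.0065789$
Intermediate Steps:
$n{\left(H \right)} = 1$
$J{\left(C \right)} = 18 + C$ ($J{\left(C \right)} = 3 \cdot 6 + C = 18 + C$)
$\frac{1}{J{\left(n{\left(\frac{1}{-14 + 12} \right)} \right)} + X{\left(-41 \right)}} = \frac{1}{\left(18 + 1\right) + 133} = \frac{1}{19 + 133} = \frac{1}{152}$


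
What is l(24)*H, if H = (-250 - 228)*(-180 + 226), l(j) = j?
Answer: -527712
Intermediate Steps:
H = -21988 (H = -478*46 = -21988)
l(24)*H = 24*(-21988) = -527712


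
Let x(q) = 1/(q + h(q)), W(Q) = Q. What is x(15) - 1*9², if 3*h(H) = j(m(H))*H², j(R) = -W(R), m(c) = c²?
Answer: -1365661/16860 ≈ -81.000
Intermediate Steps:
j(R) = -R
h(H) = -H⁴/3 (h(H) = ((-H²)*H²)/3 = (-H⁴)/3 = -H⁴/3)
x(q) = 1/(q - q⁴/3)
x(15) - 1*9² = 3/(15*(3 - 1*15³)) - 1*9² = 3*(1/15)/(3 - 1*3375) - 1*81 = 3*(1/15)/(3 - 3375) - 81 = 3*(1/15)/(-3372) - 81 = 3*(1/15)*(-1/3372) - 81 = -1/16860 - 81 = -1365661/16860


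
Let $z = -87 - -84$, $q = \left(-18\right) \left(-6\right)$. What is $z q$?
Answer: $-324$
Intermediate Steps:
$q = 108$
$z = -3$ ($z = -87 + 84 = -3$)
$z q = \left(-3\right) 108 = -324$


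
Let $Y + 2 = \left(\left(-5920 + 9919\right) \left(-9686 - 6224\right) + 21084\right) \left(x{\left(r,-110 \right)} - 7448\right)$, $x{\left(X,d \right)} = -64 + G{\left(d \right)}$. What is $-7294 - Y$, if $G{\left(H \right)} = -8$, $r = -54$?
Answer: $-478294612412$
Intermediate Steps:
$x{\left(X,d \right)} = -72$ ($x{\left(X,d \right)} = -64 - 8 = -72$)
$Y = 478294605118$ ($Y = -2 + \left(\left(-5920 + 9919\right) \left(-9686 - 6224\right) + 21084\right) \left(-72 - 7448\right) = -2 + \left(3999 \left(-15910\right) + 21084\right) \left(-7520\right) = -2 + \left(-63624090 + 21084\right) \left(-7520\right) = -2 - -478294605120 = -2 + 478294605120 = 478294605118$)
$-7294 - Y = -7294 - 478294605118 = -478294612412$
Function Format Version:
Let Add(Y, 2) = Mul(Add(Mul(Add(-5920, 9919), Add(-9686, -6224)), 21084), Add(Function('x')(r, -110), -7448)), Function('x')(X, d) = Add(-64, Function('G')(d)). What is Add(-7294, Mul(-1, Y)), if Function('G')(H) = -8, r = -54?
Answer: -478294612412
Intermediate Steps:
Function('x')(X, d) = -72 (Function('x')(X, d) = Add(-64, -8) = -72)
Y = 478294605118 (Y = Add(-2, Mul(Add(Mul(Add(-5920, 9919), Add(-9686, -6224)), 21084), Add(-72, -7448))) = Add(-2, Mul(Add(Mul(3999, -15910), 21084), -7520)) = Add(-2, Mul(Add(-63624090, 21084), -7520)) = Add(-2, Mul(-63603006, -7520)) = Add(-2, 478294605120) = 478294605118)
Add(-7294, Mul(-1, Y)) = Add(-7294, Mul(-1, 478294605118)) = Add(-7294, -478294605118) = -478294612412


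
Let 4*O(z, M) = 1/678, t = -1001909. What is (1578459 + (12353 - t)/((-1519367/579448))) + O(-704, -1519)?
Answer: 4910201914464191/4120523304 ≈ 1.1916e+6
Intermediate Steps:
O(z, M) = 1/2712 (O(z, M) = (1/4)/678 = (1/4)*(1/678) = 1/2712)
(1578459 + (12353 - t)/((-1519367/579448))) + O(-704, -1519) = (1578459 + (12353 - 1*(-1001909))/((-1519367/579448))) + 1/2712 = (1578459 + (12353 + 1001909)/((-1519367*1/579448))) + 1/2712 = (1578459 + 1014262/(-1519367/579448)) + 1/2712 = (1578459 + 1014262*(-579448/1519367)) + 1/2712 = (1578459 - 587712087376/1519367) + 1/2712 = 1810546428077/1519367 + 1/2712 = 4910201914464191/4120523304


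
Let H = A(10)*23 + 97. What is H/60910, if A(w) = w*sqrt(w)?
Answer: 97/60910 + 23*sqrt(10)/6091 ≈ 0.013533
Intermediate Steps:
A(w) = w**(3/2)
H = 97 + 230*sqrt(10) (H = 10**(3/2)*23 + 97 = (10*sqrt(10))*23 + 97 = 230*sqrt(10) + 97 = 97 + 230*sqrt(10) ≈ 824.32)
H/60910 = (97 + 230*sqrt(10))/60910 = (97 + 230*sqrt(10))*(1/60910) = 97/60910 + 23*sqrt(10)/6091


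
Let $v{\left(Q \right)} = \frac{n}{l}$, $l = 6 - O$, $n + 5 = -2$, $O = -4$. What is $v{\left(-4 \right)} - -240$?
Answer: $\frac{2393}{10} \approx 239.3$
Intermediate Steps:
$n = -7$ ($n = -5 - 2 = -7$)
$l = 10$ ($l = 6 - -4 = 6 + 4 = 10$)
$v{\left(Q \right)} = - \frac{7}{10}$
$v{\left(-4 \right)} - -240 = - \frac{7}{10} - -240 = - \frac{7}{10} + 240 = \frac{2393}{10}$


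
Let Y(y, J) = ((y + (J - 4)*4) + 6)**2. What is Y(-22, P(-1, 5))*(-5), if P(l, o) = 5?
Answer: -720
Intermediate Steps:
Y(y, J) = (-10 + y + 4*J)**2 (Y(y, J) = ((y + (-4 + J)*4) + 6)**2 = ((y + (-16 + 4*J)) + 6)**2 = ((-16 + y + 4*J) + 6)**2 = (-10 + y + 4*J)**2)
Y(-22, P(-1, 5))*(-5) = (-10 - 22 + 4*5)**2*(-5) = (-10 - 22 + 20)**2*(-5) = (-12)**2*(-5) = 144*(-5) = -720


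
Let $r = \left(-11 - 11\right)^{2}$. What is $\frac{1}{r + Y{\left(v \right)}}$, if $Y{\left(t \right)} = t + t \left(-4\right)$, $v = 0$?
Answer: $\frac{1}{484} \approx 0.0020661$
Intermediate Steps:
$r = 484$ ($r = \left(-22\right)^{2} = 484$)
$Y{\left(t \right)} = - 3 t$ ($Y{\left(t \right)} = t - 4 t = - 3 t$)
$\frac{1}{r + Y{\left(v \right)}} = \frac{1}{484 - 0} = \frac{1}{484 + 0} = \frac{1}{484}$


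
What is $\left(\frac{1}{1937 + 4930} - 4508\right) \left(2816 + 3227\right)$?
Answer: $- \frac{187069736705}{6867} \approx -2.7242 \cdot 10^{7}$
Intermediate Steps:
$\left(\frac{1}{1937 + 4930} - 4508\right) \left(2816 + 3227\right) = \left(\frac{1}{6867} - 4508\right) 6043 = \left(- \frac{30956435}{6867}\right) 6043 = - \frac{187069736705}{6867}$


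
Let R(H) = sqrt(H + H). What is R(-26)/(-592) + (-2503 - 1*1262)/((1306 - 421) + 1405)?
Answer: -753/458 - I*sqrt(13)/296 ≈ -1.6441 - 0.012181*I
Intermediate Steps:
R(H) = sqrt(2)*sqrt(H) (R(H) = sqrt(2*H) = sqrt(2)*sqrt(H))
R(-26)/(-592) + (-2503 - 1*1262)/((1306 - 421) + 1405) = (sqrt(2)*sqrt(-26))/(-592) + (-2503 - 1*1262)/((1306 - 421) + 1405) = (sqrt(2)*(I*sqrt(26)))*(-1/592) + (-2503 - 1262)/(885 + 1405) = (2*I*sqrt(13))*(-1/592) - 3765/2290 = -I*sqrt(13)/296 - 3765*1/2290 = -I*sqrt(13)/296 - 753/458 = -753/458 - I*sqrt(13)/296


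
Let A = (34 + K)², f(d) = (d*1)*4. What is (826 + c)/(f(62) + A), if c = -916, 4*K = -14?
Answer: -120/1571 ≈ -0.076384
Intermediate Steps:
K = -7/2 (K = (¼)*(-14) = -7/2 ≈ -3.5000)
f(d) = 4*d (f(d) = d*4 = 4*d)
A = 3721/4 (A = (34 - 7/2)² = (61/2)² = 3721/4 ≈ 930.25)
(826 + c)/(f(62) + A) = (826 - 916)/(4*62 + 3721/4) = -90/(248 + 3721/4) = -90/4713/4 = -90*4/4713 = -120/1571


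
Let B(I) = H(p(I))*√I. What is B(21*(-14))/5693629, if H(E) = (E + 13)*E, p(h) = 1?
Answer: 98*I*√6/5693629 ≈ 4.2161e-5*I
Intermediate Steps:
H(E) = E*(13 + E) (H(E) = (13 + E)*E = E*(13 + E))
B(I) = 14*√I (B(I) = (1*(13 + 1))*√I = (1*14)*√I = 14*√I)
B(21*(-14))/5693629 = (14*√(21*(-14)))/5693629 = (14*√(-294))*(1/5693629) = (14*(7*I*√6))*(1/5693629) = (98*I*√6)*(1/5693629) = 98*I*√6/5693629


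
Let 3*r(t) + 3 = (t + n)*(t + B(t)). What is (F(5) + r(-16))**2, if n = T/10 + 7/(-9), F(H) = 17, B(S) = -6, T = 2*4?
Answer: 323208484/18225 ≈ 17734.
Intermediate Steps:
T = 8
n = 1/45 (n = 8/10 + 7/(-9) = 8*(1/10) + 7*(-1/9) = 4/5 - 7/9 = 1/45 ≈ 0.022222)
r(t) = -1 + (-6 + t)*(1/45 + t)/3 (r(t) = -1 + ((t + 1/45)*(t - 6))/3 = -1 + ((1/45 + t)*(-6 + t))/3 = -1 + ((-6 + t)*(1/45 + t))/3 = -1 + (-6 + t)*(1/45 + t)/3)
(F(5) + r(-16))**2 = (17 + (-47/45 - 269/135*(-16) + (1/3)*(-16)**2))**2 = (17 + (-47/45 + 4304/135 + (1/3)*256))**2 = (17 + (-47/45 + 4304/135 + 256/3))**2 = (17 + 15683/135)**2 = (17978/135)**2 = 323208484/18225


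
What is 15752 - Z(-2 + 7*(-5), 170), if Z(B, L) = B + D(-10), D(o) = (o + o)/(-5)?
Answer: 15785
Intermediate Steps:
D(o) = -2*o/5 (D(o) = (2*o)*(-1/5) = -2*o/5)
Z(B, L) = 4 + B (Z(B, L) = B - 2/5*(-10) = B + 4 = 4 + B)
15752 - Z(-2 + 7*(-5), 170) = 15752 - (4 + (-2 + 7*(-5))) = 15752 - (4 + (-2 - 35)) = 15752 - (4 - 37) = 15752 - 1*(-33) = 15752 + 33 = 15785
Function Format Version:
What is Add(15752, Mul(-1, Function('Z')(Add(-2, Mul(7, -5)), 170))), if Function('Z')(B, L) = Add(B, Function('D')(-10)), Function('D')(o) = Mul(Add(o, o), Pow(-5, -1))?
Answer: 15785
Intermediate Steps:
Function('D')(o) = Mul(Rational(-2, 5), o) (Function('D')(o) = Mul(Mul(2, o), Rational(-1, 5)) = Mul(Rational(-2, 5), o))
Function('Z')(B, L) = Add(4, B) (Function('Z')(B, L) = Add(B, Mul(Rational(-2, 5), -10)) = Add(B, 4) = Add(4, B))
Add(15752, Mul(-1, Function('Z')(Add(-2, Mul(7, -5)), 170))) = Add(15752, Mul(-1, Add(4, Add(-2, Mul(7, -5))))) = Add(15752, Mul(-1, Add(4, Add(-2, -35)))) = Add(15752, Mul(-1, Add(4, -37))) = Add(15752, Mul(-1, -33)) = Add(15752, 33) = 15785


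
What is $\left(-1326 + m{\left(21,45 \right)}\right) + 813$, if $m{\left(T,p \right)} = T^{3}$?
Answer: $8748$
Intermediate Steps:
$\left(-1326 + m{\left(21,45 \right)}\right) + 813 = \left(-1326 + 21^{3}\right) + 813 = \left(-1326 + 9261\right) + 813 = 7935 + 813 = 8748$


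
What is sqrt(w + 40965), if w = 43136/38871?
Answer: sqrt(6877548178669)/12957 ≈ 202.40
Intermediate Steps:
w = 43136/38871 (w = 43136*(1/38871) = 43136/38871 ≈ 1.1097)
sqrt(w + 40965) = sqrt(43136/38871 + 40965) = sqrt(1592393651/38871) = sqrt(6877548178669)/12957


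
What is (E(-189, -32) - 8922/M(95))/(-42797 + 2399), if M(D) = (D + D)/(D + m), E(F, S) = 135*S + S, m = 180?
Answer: 328043/767562 ≈ 0.42738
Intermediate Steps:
E(F, S) = 136*S
M(D) = 2*D/(180 + D) (M(D) = (D + D)/(D + 180) = (2*D)/(180 + D) = 2*D/(180 + D))
(E(-189, -32) - 8922/M(95))/(-42797 + 2399) = (136*(-32) - 8922/(2*95/(180 + 95)))/(-42797 + 2399) = (-4352 - 8922/(2*95/275))/(-40398) = (-4352 - 8922/(2*95*(1/275)))*(-1/40398) = (-4352 - 8922/38/55)*(-1/40398) = (-4352 - 8922*55/38)*(-1/40398) = (-4352 - 245355/19)*(-1/40398) = -328043/19*(-1/40398) = 328043/767562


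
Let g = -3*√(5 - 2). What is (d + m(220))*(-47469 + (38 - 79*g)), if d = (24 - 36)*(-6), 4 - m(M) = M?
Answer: 6830064 - 34128*√3 ≈ 6.7710e+6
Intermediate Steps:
m(M) = 4 - M
d = 72 (d = -12*(-6) = 72)
g = -3*√3 ≈ -5.1962
(d + m(220))*(-47469 + (38 - 79*g)) = (72 + (4 - 1*220))*(-47469 + (38 - (-237)*√3)) = (72 + (4 - 220))*(-47469 + (38 + 237*√3)) = (72 - 216)*(-47431 + 237*√3) = -144*(-47431 + 237*√3) = 6830064 - 34128*√3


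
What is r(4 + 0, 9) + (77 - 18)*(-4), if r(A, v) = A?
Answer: -232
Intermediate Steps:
r(4 + 0, 9) + (77 - 18)*(-4) = (4 + 0) + (77 - 18)*(-4) = 4 + 59*(-4) = 4 - 236 = -232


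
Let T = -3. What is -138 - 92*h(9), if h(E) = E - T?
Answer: -1242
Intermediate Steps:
h(E) = 3 + E (h(E) = E - 1*(-3) = E + 3 = 3 + E)
-138 - 92*h(9) = -138 - 92*(3 + 9) = -138 - 92*12 = -138 - 1104 = -1242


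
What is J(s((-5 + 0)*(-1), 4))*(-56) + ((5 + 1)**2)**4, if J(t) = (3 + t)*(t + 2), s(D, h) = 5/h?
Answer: 3357685/2 ≈ 1.6788e+6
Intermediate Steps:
J(t) = (2 + t)*(3 + t) (J(t) = (3 + t)*(2 + t) = (2 + t)*(3 + t))
J(s((-5 + 0)*(-1), 4))*(-56) + ((5 + 1)**2)**4 = (6 + (5/4)**2 + 5*(5/4))*(-56) + ((5 + 1)**2)**4 = (6 + (5*(1/4))**2 + 5*(5*(1/4)))*(-56) + (6**2)**4 = (6 + (5/4)**2 + 5*(5/4))*(-56) + 36**4 = (6 + 25/16 + 25/4)*(-56) + 1679616 = (221/16)*(-56) + 1679616 = -1547/2 + 1679616 = 3357685/2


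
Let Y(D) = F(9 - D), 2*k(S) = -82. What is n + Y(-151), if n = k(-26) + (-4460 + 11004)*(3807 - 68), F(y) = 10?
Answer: 24467985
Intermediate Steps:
k(S) = -41 (k(S) = (1/2)*(-82) = -41)
Y(D) = 10
n = 24467975 (n = -41 + (-4460 + 11004)*(3807 - 68) = -41 + 6544*3739 = -41 + 24468016 = 24467975)
n + Y(-151) = 24467975 + 10 = 24467985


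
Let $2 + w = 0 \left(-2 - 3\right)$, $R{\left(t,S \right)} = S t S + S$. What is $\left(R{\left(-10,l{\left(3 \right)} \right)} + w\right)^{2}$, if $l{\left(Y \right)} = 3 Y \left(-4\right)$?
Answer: $168948004$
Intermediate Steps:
$l{\left(Y \right)} = - 12 Y$
$R{\left(t,S \right)} = S + t S^{2}$ ($R{\left(t,S \right)} = t S^{2} + S = S + t S^{2}$)
$w = -2$ ($w = -2 + 0 \left(-2 - 3\right) = -2 + 0 \left(-5\right) = -2 + 0 = -2$)
$\left(R{\left(-10,l{\left(3 \right)} \right)} + w\right)^{2} = \left(\left(-12\right) 3 \left(1 + \left(-12\right) 3 \left(-10\right)\right) - 2\right)^{2} = \left(- 36 \left(1 - -360\right) - 2\right)^{2} = \left(- 36 \left(1 + 360\right) - 2\right)^{2} = \left(\left(-36\right) 361 - 2\right)^{2} = \left(-12996 - 2\right)^{2} = \left(-12998\right)^{2} = 168948004$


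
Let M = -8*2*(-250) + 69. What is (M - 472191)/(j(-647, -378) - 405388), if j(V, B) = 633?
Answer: 468122/404755 ≈ 1.1566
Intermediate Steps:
M = 4069 (M = -16*(-250) + 69 = 4000 + 69 = 4069)
(M - 472191)/(j(-647, -378) - 405388) = (4069 - 472191)/(633 - 405388) = -468122/(-404755) = -468122*(-1/404755) = 468122/404755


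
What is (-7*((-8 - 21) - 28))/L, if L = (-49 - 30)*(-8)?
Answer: 399/632 ≈ 0.63133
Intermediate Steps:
L = 632 (L = -79*(-8) = 632)
(-7*((-8 - 21) - 28))/L = -7*((-8 - 21) - 28)/632 = -7*(-29 - 28)*(1/632) = -7*(-57)*(1/632) = 399*(1/632) = 399/632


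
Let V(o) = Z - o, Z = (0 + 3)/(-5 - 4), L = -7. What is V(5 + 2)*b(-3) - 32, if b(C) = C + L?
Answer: 124/3 ≈ 41.333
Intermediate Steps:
Z = -⅓ (Z = 3/(-9) = 3*(-⅑) = -⅓ ≈ -0.33333)
b(C) = -7 + C (b(C) = C - 7 = -7 + C)
V(o) = -⅓ - o
V(5 + 2)*b(-3) - 32 = (-⅓ - (5 + 2))*(-7 - 3) - 32 = (-⅓ - 1*7)*(-10) - 32 = (-⅓ - 7)*(-10) - 32 = -22/3*(-10) - 32 = 220/3 - 32 = 124/3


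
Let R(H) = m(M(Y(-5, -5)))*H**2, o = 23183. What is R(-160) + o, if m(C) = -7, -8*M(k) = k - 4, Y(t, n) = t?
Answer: -156017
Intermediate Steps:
M(k) = 1/2 - k/8 (M(k) = -(k - 4)/8 = -(-4 + k)/8 = 1/2 - k/8)
R(H) = -7*H**2
R(-160) + o = -7*(-160)**2 + 23183 = -7*25600 + 23183 = -179200 + 23183 = -156017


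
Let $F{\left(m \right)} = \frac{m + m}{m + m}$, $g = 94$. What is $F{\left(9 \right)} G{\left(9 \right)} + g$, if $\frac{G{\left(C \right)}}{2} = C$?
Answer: $112$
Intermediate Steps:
$G{\left(C \right)} = 2 C$
$F{\left(m \right)} = 1$ ($F{\left(m \right)} = \frac{2 m}{2 m} = 2 m \frac{1}{2 m} = 1$)
$F{\left(9 \right)} G{\left(9 \right)} + g = 1 \cdot 2 \cdot 9 + 94 = 1 \cdot 18 + 94 = 18 + 94 = 112$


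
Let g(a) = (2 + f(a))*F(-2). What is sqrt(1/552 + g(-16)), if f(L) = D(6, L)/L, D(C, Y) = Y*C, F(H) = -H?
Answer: 11*sqrt(10074)/276 ≈ 4.0002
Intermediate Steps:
D(C, Y) = C*Y
f(L) = 6 (f(L) = (6*L)/L = 6)
g(a) = 16 (g(a) = (2 + 6)*(-1*(-2)) = 8*2 = 16)
sqrt(1/552 + g(-16)) = sqrt(1/552 + 16) = sqrt(8833/552) = 11*sqrt(10074)/276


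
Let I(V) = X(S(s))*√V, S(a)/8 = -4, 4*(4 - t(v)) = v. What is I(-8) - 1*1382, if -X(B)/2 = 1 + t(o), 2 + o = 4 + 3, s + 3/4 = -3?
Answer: -1382 - 15*I*√2 ≈ -1382.0 - 21.213*I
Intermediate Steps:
s = -15/4 (s = -¾ - 3 = -15/4 ≈ -3.7500)
o = 5 (o = -2 + (4 + 3) = -2 + 7 = 5)
t(v) = 4 - v/4
S(a) = -32 (S(a) = 8*(-4) = -32)
X(B) = -15/2 (X(B) = -2*(1 + (4 - ¼*5)) = -2*(1 + (4 - 5/4)) = -2*(1 + 11/4) = -2*15/4 = -15/2)
I(V) = -15*√V/2
I(-8) - 1*1382 = -15*I*√2 - 1*1382 = -15*I*√2 - 1382 = -1382 - 15*I*√2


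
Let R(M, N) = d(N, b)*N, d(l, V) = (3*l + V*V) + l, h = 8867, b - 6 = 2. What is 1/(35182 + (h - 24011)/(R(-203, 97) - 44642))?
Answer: 133/4681730 ≈ 2.8408e-5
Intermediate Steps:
b = 8 (b = 6 + 2 = 8)
d(l, V) = V² + 4*l (d(l, V) = (3*l + V²) + l = (V² + 3*l) + l = V² + 4*l)
R(M, N) = N*(64 + 4*N) (R(M, N) = (8² + 4*N)*N = (64 + 4*N)*N = N*(64 + 4*N))
1/(35182 + (h - 24011)/(R(-203, 97) - 44642)) = 1/(35182 + (8867 - 24011)/(4*97*(16 + 97) - 44642)) = 1/(35182 - 15144/(4*97*113 - 44642)) = 1/(35182 - 15144/(43844 - 44642)) = 1/(35182 - 15144/(-798)) = 1/(35182 - 15144*(-1/798)) = 1/(35182 + 2524/133) = 1/(4681730/133) = 133/4681730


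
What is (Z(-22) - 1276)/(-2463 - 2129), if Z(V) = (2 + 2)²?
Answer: 45/164 ≈ 0.27439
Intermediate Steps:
Z(V) = 16 (Z(V) = 4² = 16)
(Z(-22) - 1276)/(-2463 - 2129) = (16 - 1276)/(-2463 - 2129) = -1260/(-4592) = -1260*(-1/4592) = 45/164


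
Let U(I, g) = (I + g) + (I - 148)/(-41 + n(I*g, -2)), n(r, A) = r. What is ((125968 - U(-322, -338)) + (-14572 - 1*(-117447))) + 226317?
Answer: 9918187474/21759 ≈ 4.5582e+5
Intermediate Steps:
U(I, g) = I + g + (-148 + I)/(-41 + I*g) (U(I, g) = (I + g) + (I - 148)/(-41 + I*g) = (I + g) + (-148 + I)/(-41 + I*g) = I + g + (-148 + I)/(-41 + I*g))
((125968 - U(-322, -338)) + (-14572 - 1*(-117447))) + 226317 = ((125968 - (-148 - 41*(-338) - 40*(-322) - 322*(-338)² - 338*(-322)²)/(-41 - 322*(-338))) + (-14572 - 1*(-117447))) + 226317 = ((125968 - (-148 + 13858 + 12880 - 322*114244 - 338*103684)/(-41 + 108836)) + (-14572 + 117447)) + 226317 = ((125968 - (-148 + 13858 + 12880 - 36786568 - 35045192)/108795) + 102875) + 226317 = ((125968 - (-71805170)/108795) + 102875) + 226317 = ((125968 - 1*(-14361034/21759)) + 102875) + 226317 = ((125968 + 14361034/21759) + 102875) + 226317 = (2755298746/21759 + 102875) + 226317 = 4993755871/21759 + 226317 = 9918187474/21759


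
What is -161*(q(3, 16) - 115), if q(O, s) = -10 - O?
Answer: 20608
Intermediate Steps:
-161*(q(3, 16) - 115) = -161*((-10 - 1*3) - 115) = -161*((-10 - 3) - 115) = -161*(-13 - 115) = -161*(-128) = 20608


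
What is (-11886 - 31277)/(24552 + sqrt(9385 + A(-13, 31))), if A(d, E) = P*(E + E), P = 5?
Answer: -1059737976/602791009 + 43163*sqrt(9695)/602791009 ≈ -1.7510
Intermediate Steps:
A(d, E) = 10*E (A(d, E) = 5*(E + E) = 5*(2*E) = 10*E)
(-11886 - 31277)/(24552 + sqrt(9385 + A(-13, 31))) = (-11886 - 31277)/(24552 + sqrt(9385 + 10*31)) = -43163/(24552 + sqrt(9385 + 310)) = -43163/(24552 + sqrt(9695))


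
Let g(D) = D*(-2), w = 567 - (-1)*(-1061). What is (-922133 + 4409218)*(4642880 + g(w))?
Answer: 16193562444780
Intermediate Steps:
w = -494 (w = 567 - 1*1061 = 567 - 1061 = -494)
g(D) = -2*D
(-922133 + 4409218)*(4642880 + g(w)) = (-922133 + 4409218)*(4642880 - 2*(-494)) = 3487085*(4642880 + 988) = 3487085*4643868 = 16193562444780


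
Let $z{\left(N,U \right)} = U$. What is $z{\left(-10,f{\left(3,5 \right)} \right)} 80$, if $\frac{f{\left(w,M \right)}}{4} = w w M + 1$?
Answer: $14720$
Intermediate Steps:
$f{\left(w,M \right)} = 4 + 4 M w^{2}$ ($f{\left(w,M \right)} = 4 \left(w w M + 1\right) = 4 \left(w^{2} M + 1\right) = 4 \left(M w^{2} + 1\right) = 4 \left(1 + M w^{2}\right) = 4 + 4 M w^{2}$)
$z{\left(-10,f{\left(3,5 \right)} \right)} 80 = \left(4 + 4 \cdot 5 \cdot 3^{2}\right) 80 = \left(4 + 4 \cdot 5 \cdot 9\right) 80 = \left(4 + 180\right) 80 = 184 \cdot 80 = 14720$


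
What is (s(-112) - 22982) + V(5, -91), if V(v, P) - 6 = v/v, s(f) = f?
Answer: -23087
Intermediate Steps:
V(v, P) = 7 (V(v, P) = 6 + v/v = 6 + 1 = 7)
(s(-112) - 22982) + V(5, -91) = (-112 - 22982) + 7 = -23094 + 7 = -23087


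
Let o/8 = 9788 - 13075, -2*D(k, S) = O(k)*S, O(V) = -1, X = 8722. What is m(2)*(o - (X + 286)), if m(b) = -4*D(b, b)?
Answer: 141216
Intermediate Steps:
D(k, S) = S/2 (D(k, S) = -(-1)*S/2 = S/2)
o = -26296 (o = 8*(9788 - 13075) = 8*(-3287) = -26296)
m(b) = -2*b
m(2)*(o - (X + 286)) = (-2*2)*(-26296 - (8722 + 286)) = -4*(-26296 - 1*9008) = -4*(-26296 - 9008) = -4*(-35304) = 141216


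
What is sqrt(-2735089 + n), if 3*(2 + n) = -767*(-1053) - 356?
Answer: I*sqrt(22193934)/3 ≈ 1570.3*I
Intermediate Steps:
n = 807289/3 (n = -2 + (-767*(-1053) - 356)/3 = -2 + (807651 - 356)/3 = -2 + (1/3)*807295 = -2 + 807295/3 = 807289/3 ≈ 2.6910e+5)
sqrt(-2735089 + n) = sqrt(-2735089 + 807289/3) = sqrt(-7397978/3) = I*sqrt(22193934)/3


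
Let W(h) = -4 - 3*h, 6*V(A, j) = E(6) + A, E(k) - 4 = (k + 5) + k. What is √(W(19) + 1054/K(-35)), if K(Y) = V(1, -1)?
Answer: √27401/11 ≈ 15.048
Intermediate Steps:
E(k) = 9 + 2*k (E(k) = 4 + ((k + 5) + k) = 4 + ((5 + k) + k) = 4 + (5 + 2*k) = 9 + 2*k)
V(A, j) = 7/2 + A/6 (V(A, j) = ((9 + 2*6) + A)/6 = ((9 + 12) + A)/6 = (21 + A)/6 = 7/2 + A/6)
K(Y) = 11/3 (K(Y) = 7/2 + (⅙)*1 = 7/2 + ⅙ = 11/3)
√(W(19) + 1054/K(-35)) = √((-4 - 3*19) + 1054/(11/3)) = √((-4 - 57) + 1054*(3/11)) = √(-61 + 3162/11) = √(2491/11) = √27401/11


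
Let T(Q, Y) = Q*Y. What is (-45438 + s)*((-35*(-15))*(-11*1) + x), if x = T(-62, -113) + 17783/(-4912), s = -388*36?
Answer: -179076089967/2456 ≈ -7.2914e+7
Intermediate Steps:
s = -13968
x = 34395689/4912 (x = -62*(-113) + 17783/(-4912) = 7006 + 17783*(-1/4912) = 7006 - 17783/4912 = 34395689/4912 ≈ 7002.4)
(-45438 + s)*((-35*(-15))*(-11*1) + x) = (-45438 - 13968)*((-35*(-15))*(-11*1) + 34395689/4912) = -59406*(525*(-11) + 34395689/4912) = -59406*(-5775 + 34395689/4912) = -59406*6028889/4912 = -179076089967/2456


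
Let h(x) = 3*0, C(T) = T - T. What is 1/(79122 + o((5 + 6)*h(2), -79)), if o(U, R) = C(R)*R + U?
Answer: 1/79122 ≈ 1.2639e-5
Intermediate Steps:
C(T) = 0
h(x) = 0
o(U, R) = U (o(U, R) = 0*R + U = 0 + U = U)
1/(79122 + o((5 + 6)*h(2), -79)) = 1/(79122 + (5 + 6)*0) = 1/(79122 + 11*0) = 1/(79122 + 0) = 1/79122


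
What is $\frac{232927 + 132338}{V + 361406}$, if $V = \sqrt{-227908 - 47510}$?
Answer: $\frac{66004481295}{65307286127} - \frac{1095795 i \sqrt{30602}}{130614572254} \approx 1.0107 - 0.0014676 i$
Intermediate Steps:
$V = 3 i \sqrt{30602}$ ($V = \sqrt{-275418} = 3 i \sqrt{30602} \approx 524.8 i$)
$\frac{232927 + 132338}{V + 361406} = \frac{232927 + 132338}{3 i \sqrt{30602} + 361406} = \frac{365265}{361406 + 3 i \sqrt{30602}}$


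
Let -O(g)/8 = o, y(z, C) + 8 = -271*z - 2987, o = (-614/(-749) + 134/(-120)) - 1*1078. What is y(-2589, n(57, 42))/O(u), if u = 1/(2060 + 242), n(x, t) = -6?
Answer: 3924520320/48458663 ≈ 80.987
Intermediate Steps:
u = 1/2302 ≈ 0.00043440
o = -48458663/44940 (o = (-614*(-1/749) + 134*(-1/120)) - 1078 = (614/749 - 67/60) - 1078 = -13343/44940 - 1078 = -48458663/44940 ≈ -1078.3)
y(z, C) = -2995 - 271*z (y(z, C) = -8 + (-271*z - 2987) = -8 + (-2987 - 271*z) = -2995 - 271*z)
O(g) = 96917326/11235 (O(g) = -8*(-48458663/44940) = 96917326/11235)
y(-2589, n(57, 42))/O(u) = (-2995 - 271*(-2589))/(96917326/11235) = (-2995 + 701619)*(11235/96917326) = 698624*(11235/96917326) = 3924520320/48458663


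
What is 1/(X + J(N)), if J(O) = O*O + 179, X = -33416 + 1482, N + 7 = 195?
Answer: 1/3589 ≈ 0.00027863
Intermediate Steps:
N = 188 (N = -7 + 195 = 188)
X = -31934
J(O) = 179 + O**2 (J(O) = O**2 + 179 = 179 + O**2)
1/(X + J(N)) = 1/(-31934 + (179 + 188**2)) = 1/(-31934 + (179 + 35344)) = 1/(-31934 + 35523) = 1/3589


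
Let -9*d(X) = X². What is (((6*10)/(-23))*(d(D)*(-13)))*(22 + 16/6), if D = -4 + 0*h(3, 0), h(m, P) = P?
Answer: -307840/207 ≈ -1487.2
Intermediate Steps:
D = -4 (D = -4 + 0*0 = -4 + 0 = -4)
d(X) = -X²/9
(((6*10)/(-23))*(d(D)*(-13)))*(22 + 16/6) = (((6*10)/(-23))*(-⅑*(-4)²*(-13)))*(22 + 16/6) = ((60*(-1/23))*(-⅑*16*(-13)))*(22 + 16*(⅙)) = (-(-320)*(-13)/69)*(22 + 8/3) = -60/23*208/9*(74/3) = -4160/69*74/3 = -307840/207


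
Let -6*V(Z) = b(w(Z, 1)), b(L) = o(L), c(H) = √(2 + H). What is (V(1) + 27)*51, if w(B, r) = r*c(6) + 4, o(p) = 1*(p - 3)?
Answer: 2737/2 - 17*√2 ≈ 1344.5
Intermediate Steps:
o(p) = -3 + p (o(p) = 1*(-3 + p) = -3 + p)
w(B, r) = 4 + 2*r*√2 (w(B, r) = r*√(2 + 6) + 4 = r*√8 + 4 = r*(2*√2) + 4 = 2*r*√2 + 4 = 4 + 2*r*√2)
b(L) = -3 + L
V(Z) = -⅙ - √2/3 (V(Z) = -(-3 + (4 + 2*1*√2))/6 = -(-3 + (4 + 2*√2))/6 = -(1 + 2*√2)/6 = -⅙ - √2/3)
(V(1) + 27)*51 = ((-⅙ - √2/3) + 27)*51 = (161/6 - √2/3)*51 = 2737/2 - 17*√2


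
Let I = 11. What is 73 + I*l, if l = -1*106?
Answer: -1093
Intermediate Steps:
l = -106
73 + I*l = 73 + 11*(-106) = 73 - 1166 = -1093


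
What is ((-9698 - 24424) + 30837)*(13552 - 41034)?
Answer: 90278370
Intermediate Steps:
((-9698 - 24424) + 30837)*(13552 - 41034) = (-34122 + 30837)*(-27482) = -3285*(-27482) = 90278370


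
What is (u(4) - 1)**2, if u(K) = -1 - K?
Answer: 36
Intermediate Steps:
(u(4) - 1)**2 = ((-1 - 1*4) - 1)**2 = ((-1 - 4) - 1)**2 = (-5 - 1)**2 = (-6)**2 = 36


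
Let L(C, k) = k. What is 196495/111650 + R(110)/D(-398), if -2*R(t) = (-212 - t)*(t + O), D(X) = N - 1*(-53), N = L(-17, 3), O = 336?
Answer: 57343883/44660 ≈ 1284.0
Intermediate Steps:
N = 3
D(X) = 56 (D(X) = 3 - 1*(-53) = 3 + 53 = 56)
R(t) = -(-212 - t)*(336 + t)/2 (R(t) = -(-212 - t)*(t + 336)/2 = -(-212 - t)*(336 + t)/2)
196495/111650 + R(110)/D(-398) = 196495/111650 + (35616 + (1/2)*110**2 + 274*110)/56 = 196495*(1/111650) + (35616 + (1/2)*12100 + 30140)*(1/56) = 39299/22330 + (35616 + 6050 + 30140)*(1/56) = 39299/22330 + 71806*(1/56) = 39299/22330 + 5129/4 = 57343883/44660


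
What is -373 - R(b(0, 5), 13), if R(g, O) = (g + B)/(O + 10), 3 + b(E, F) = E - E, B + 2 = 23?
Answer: -8597/23 ≈ -373.78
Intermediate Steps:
B = 21 (B = -2 + 23 = 21)
b(E, F) = -3 (b(E, F) = -3 + (E - E) = -3 + 0 = -3)
R(g, O) = (21 + g)/(10 + O) (R(g, O) = (g + 21)/(O + 10) = (21 + g)/(10 + O))
-373 - R(b(0, 5), 13) = -373 - (21 - 3)/(10 + 13) = -373 - 18/23 = -8597/23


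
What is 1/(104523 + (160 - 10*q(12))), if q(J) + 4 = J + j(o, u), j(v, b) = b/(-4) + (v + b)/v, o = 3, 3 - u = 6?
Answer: 2/209191 ≈ 9.5606e-6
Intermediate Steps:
u = -3 (u = 3 - 1*6 = 3 - 6 = -3)
j(v, b) = -b/4 + (b + v)/v (j(v, b) = b*(-¼) + (b + v)/v = -b/4 + (b + v)/v)
q(J) = -13/4 + J (q(J) = -4 + (J + (1 - ¼*(-3) - 3/3)) = -4 + (J + (1 + ¾ - 3*⅓)) = -4 + (J + (1 + ¾ - 1)) = -4 + (J + ¾) = -4 + (¾ + J) = -13/4 + J)
1/(104523 + (160 - 10*q(12))) = 1/(104523 + (160 - 10*(-13/4 + 12))) = 1/(104523 + (160 - 10*35/4)) = 1/(104523 + (160 - 175/2)) = 1/(104523 + 145/2) = 1/(209191/2) = 2/209191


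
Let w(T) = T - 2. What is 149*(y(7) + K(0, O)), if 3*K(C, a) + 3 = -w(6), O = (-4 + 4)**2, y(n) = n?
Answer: 2086/3 ≈ 695.33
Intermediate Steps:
w(T) = -2 + T
O = 0 (O = 0**2 = 0)
K(C, a) = -7/3 (K(C, a) = -1 + (-(-2 + 6))/3 = -1 + (-1*4)/3 = -1 + (1/3)*(-4) = -1 - 4/3 = -7/3)
149*(y(7) + K(0, O)) = 149*(7 - 7/3) = 149*(14/3) = 2086/3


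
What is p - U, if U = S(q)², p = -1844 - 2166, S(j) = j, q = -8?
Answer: -4074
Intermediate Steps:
p = -4010
U = 64 (U = (-8)² = 64)
p - U = -4010 - 1*64 = -4010 - 64 = -4074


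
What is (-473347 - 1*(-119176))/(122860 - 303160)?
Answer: 118057/60100 ≈ 1.9643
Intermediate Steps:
(-473347 - 1*(-119176))/(122860 - 303160) = (-473347 + 119176)/(-180300) = -354171*(-1/180300) = 118057/60100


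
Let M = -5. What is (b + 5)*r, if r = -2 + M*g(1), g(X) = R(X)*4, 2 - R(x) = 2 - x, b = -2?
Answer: -66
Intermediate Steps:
R(x) = x (R(x) = 2 - (2 - x) = 2 + (-2 + x) = x)
g(X) = 4*X (g(X) = X*4 = 4*X)
r = -22 (r = -2 - 20 = -22)
(b + 5)*r = (-2 + 5)*(-22) = 3*(-22) = -66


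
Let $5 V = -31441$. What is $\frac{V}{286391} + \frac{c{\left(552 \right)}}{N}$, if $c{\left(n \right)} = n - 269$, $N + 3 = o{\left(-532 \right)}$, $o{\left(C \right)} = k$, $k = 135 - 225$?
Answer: $- \frac{408167278}{133171815} \approx -3.065$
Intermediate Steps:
$V = - \frac{31441}{5}$ ($V = \frac{1}{5} \left(-31441\right) = - \frac{31441}{5} \approx -6288.2$)
$k = -90$
$o{\left(C \right)} = -90$
$N = -93$ ($N = -3 - 90 = -93$)
$c{\left(n \right)} = -269 + n$
$\frac{V}{286391} + \frac{c{\left(552 \right)}}{N} = - \frac{31441}{5 \cdot 286391} + \frac{-269 + 552}{-93} = \left(- \frac{31441}{5}\right) \frac{1}{286391} + 283 \left(- \frac{1}{93}\right) = - \frac{31441}{1431955} - \frac{283}{93} = - \frac{408167278}{133171815}$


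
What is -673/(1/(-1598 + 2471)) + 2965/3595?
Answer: -422432758/719 ≈ -5.8753e+5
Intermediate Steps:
-673/(1/(-1598 + 2471)) + 2965/3595 = -673/(1/873) + 2965*(1/3595) = -673/1/873 + 593/719 = -673*873 + 593/719 = -587529 + 593/719 = -422432758/719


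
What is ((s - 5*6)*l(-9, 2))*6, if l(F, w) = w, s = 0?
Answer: -360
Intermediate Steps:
((s - 5*6)*l(-9, 2))*6 = ((0 - 5*6)*2)*6 = ((0 - 30)*2)*6 = -30*2*6 = -60*6 = -360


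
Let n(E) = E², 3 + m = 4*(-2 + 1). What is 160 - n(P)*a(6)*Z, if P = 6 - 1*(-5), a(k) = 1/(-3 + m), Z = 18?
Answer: 1889/5 ≈ 377.80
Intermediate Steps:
m = -7 (m = -3 + 4*(-2 + 1) = -3 + 4*(-1) = -3 - 4 = -7)
a(k) = -⅒ (a(k) = 1/(-3 - 7) = 1/(-10) = -⅒)
P = 11 (P = 6 + 5 = 11)
160 - n(P)*a(6)*Z = 160 - 11²*(-⅒)*18 = 160 - 121*(-⅒)*18 = 160 - (-121)*18/10 = 160 - 1*(-1089/5) = 160 + 1089/5 = 1889/5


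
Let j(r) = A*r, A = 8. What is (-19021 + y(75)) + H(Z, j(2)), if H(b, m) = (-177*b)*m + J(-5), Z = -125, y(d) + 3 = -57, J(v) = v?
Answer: 334914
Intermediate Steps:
y(d) = -60 (y(d) = -3 - 57 = -60)
j(r) = 8*r
H(b, m) = -5 - 177*b*m (H(b, m) = (-177*b)*m - 5 = -177*b*m - 5 = -5 - 177*b*m)
(-19021 + y(75)) + H(Z, j(2)) = (-19021 - 60) + (-5 - 177*(-125)*8*2) = -19081 + (-5 - 177*(-125)*16) = -19081 + (-5 + 354000) = -19081 + 353995 = 334914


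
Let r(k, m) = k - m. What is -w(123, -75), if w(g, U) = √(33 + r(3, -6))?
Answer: -√42 ≈ -6.4807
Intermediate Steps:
w(g, U) = √42 (w(g, U) = √(33 + (3 - 1*(-6))) = √(33 + (3 + 6)) = √(33 + 9) = √42)
-w(123, -75) = -√42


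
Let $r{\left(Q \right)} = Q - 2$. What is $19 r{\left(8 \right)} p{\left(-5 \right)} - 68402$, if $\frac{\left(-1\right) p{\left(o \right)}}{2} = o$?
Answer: $-67262$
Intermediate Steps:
$p{\left(o \right)} = - 2 o$
$r{\left(Q \right)} = -2 + Q$
$19 r{\left(8 \right)} p{\left(-5 \right)} - 68402 = 19 \left(-2 + 8\right) \left(\left(-2\right) \left(-5\right)\right) - 68402 = 19 \cdot 6 \cdot 10 - 68402 = 114 \cdot 10 - 68402 = 1140 - 68402 = -67262$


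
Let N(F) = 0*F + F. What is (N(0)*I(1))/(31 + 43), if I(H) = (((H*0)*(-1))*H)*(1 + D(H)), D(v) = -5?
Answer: 0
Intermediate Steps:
N(F) = F (N(F) = 0 + F = F)
I(H) = 0 (I(H) = (((H*0)*(-1))*H)*(1 - 5) = ((0*(-1))*H)*(-4) = (0*H)*(-4) = 0*(-4) = 0)
(N(0)*I(1))/(31 + 43) = (0*0)/(31 + 43) = 0/74 = 0*(1/74) = 0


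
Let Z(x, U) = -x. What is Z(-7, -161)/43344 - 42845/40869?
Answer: -517067/493296 ≈ -1.0482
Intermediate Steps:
Z(-7, -161)/43344 - 42845/40869 = -1*(-7)/43344 - 42845/40869 = 7*(1/43344) - 42845*1/40869 = 1/6192 - 2255/2151 = -517067/493296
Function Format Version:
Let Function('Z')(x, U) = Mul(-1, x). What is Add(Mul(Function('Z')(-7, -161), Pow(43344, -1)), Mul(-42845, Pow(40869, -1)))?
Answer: Rational(-517067, 493296) ≈ -1.0482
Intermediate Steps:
Add(Mul(Function('Z')(-7, -161), Pow(43344, -1)), Mul(-42845, Pow(40869, -1))) = Add(Mul(Mul(-1, -7), Pow(43344, -1)), Mul(-42845, Pow(40869, -1))) = Add(Mul(7, Rational(1, 43344)), Mul(-42845, Rational(1, 40869))) = Add(Rational(1, 6192), Rational(-2255, 2151)) = Rational(-517067, 493296)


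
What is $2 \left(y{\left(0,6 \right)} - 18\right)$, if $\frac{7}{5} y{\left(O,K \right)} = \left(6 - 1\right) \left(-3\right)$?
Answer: $- \frac{402}{7} \approx -57.429$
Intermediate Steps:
$y{\left(O,K \right)} = - \frac{75}{7}$ ($y{\left(O,K \right)} = \frac{5 \left(6 - 1\right) \left(-3\right)}{7} = \frac{5 \cdot 5 \left(-3\right)}{7} = \frac{5}{7} \left(-15\right) = - \frac{75}{7}$)
$2 \left(y{\left(0,6 \right)} - 18\right) = 2 \left(- \frac{75}{7} - 18\right) = 2 \left(- \frac{201}{7}\right) = - \frac{402}{7}$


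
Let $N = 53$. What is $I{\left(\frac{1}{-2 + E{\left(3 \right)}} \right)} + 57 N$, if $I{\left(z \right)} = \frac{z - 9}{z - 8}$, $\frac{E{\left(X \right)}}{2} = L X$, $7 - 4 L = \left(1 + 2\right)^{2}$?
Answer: $\frac{123907}{41} \approx 3022.1$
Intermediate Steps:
$L = - \frac{1}{2}$ ($L = \frac{7}{4} - \frac{\left(1 + 2\right)^{2}}{4} = \frac{7}{4} - \frac{3^{2}}{4} = \frac{7}{4} - \frac{9}{4} = - \frac{1}{2} \approx -0.5$)
$E{\left(X \right)} = - X$ ($E{\left(X \right)} = 2 \left(- \frac{X}{2}\right) = - X$)
$I{\left(z \right)} = \frac{-9 + z}{-8 + z}$
$I{\left(\frac{1}{-2 + E{\left(3 \right)}} \right)} + 57 N = \frac{-9 + \frac{1}{-2 - 3}}{-8 + \frac{1}{-2 - 3}} + 57 \cdot 53 = \frac{-9 + \frac{1}{-2 - 3}}{-8 + \frac{1}{-2 - 3}} + 3021 = \frac{-9 + \frac{1}{-5}}{-8 + \frac{1}{-5}} + 3021 = \frac{-9 - \frac{1}{5}}{-8 - \frac{1}{5}} + 3021 = \frac{1}{- \frac{41}{5}} \left(- \frac{46}{5}\right) + 3021 = \left(- \frac{5}{41}\right) \left(- \frac{46}{5}\right) + 3021 = \frac{46}{41} + 3021 = \frac{123907}{41}$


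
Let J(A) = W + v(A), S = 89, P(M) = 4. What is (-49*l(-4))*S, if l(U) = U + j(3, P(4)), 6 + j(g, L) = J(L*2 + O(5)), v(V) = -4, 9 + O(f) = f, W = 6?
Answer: 34888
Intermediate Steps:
O(f) = -9 + f
J(A) = 2 (J(A) = 6 - 4 = 2)
j(g, L) = -4 (j(g, L) = -6 + 2 = -4)
l(U) = -4 + U (l(U) = U - 4 = -4 + U)
(-49*l(-4))*S = -49*(-4 - 4)*89 = -49*(-8)*89 = 392*89 = 34888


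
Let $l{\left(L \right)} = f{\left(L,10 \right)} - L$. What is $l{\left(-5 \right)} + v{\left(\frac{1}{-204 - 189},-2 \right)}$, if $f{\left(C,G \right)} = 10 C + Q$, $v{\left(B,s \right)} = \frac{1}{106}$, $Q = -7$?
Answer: $- \frac{5511}{106} \approx -51.991$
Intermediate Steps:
$v{\left(B,s \right)} = \frac{1}{106}$
$f{\left(C,G \right)} = -7 + 10 C$ ($f{\left(C,G \right)} = 10 C - 7 = -7 + 10 C$)
$l{\left(L \right)} = -7 + 9 L$ ($l{\left(L \right)} = \left(-7 + 10 L\right) - L = -7 + 9 L$)
$l{\left(-5 \right)} + v{\left(\frac{1}{-204 - 189},-2 \right)} = \left(-7 + 9 \left(-5\right)\right) + \frac{1}{106} = \left(-7 - 45\right) + \frac{1}{106} = -52 + \frac{1}{106} = - \frac{5511}{106}$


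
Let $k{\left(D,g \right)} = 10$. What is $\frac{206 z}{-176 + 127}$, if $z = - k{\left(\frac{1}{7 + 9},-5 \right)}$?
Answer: $\frac{2060}{49} \approx 42.041$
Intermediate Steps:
$z = -10$ ($z = \left(-1\right) 10 = -10$)
$\frac{206 z}{-176 + 127} = \frac{206 \left(-10\right)}{-176 + 127} = - \frac{2060}{-49} = \left(-2060\right) \left(- \frac{1}{49}\right) = \frac{2060}{49}$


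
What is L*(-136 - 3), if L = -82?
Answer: 11398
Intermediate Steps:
L*(-136 - 3) = -82*(-136 - 3) = -82*(-139) = 11398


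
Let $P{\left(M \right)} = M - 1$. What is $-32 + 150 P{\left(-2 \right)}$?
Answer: $-482$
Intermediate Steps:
$P{\left(M \right)} = -1 + M$ ($P{\left(M \right)} = M - 1 = -1 + M$)
$-32 + 150 P{\left(-2 \right)} = -32 + 150 \left(-1 - 2\right) = -32 + 150 \left(-3\right) = -32 - 450 = -482$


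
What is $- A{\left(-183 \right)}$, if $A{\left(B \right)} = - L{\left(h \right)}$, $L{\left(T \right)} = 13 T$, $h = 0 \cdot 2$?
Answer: $0$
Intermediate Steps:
$h = 0$
$A{\left(B \right)} = 0$ ($A{\left(B \right)} = - 13 \cdot 0 = \left(-1\right) 0 = 0$)
$- A{\left(-183 \right)} = \left(-1\right) 0 = 0$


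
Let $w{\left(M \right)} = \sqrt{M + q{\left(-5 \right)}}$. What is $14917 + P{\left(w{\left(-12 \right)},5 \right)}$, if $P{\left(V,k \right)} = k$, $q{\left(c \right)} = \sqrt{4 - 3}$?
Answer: $14922$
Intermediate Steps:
$q{\left(c \right)} = 1$ ($q{\left(c \right)} = \sqrt{1} = 1$)
$w{\left(M \right)} = \sqrt{1 + M}$ ($w{\left(M \right)} = \sqrt{M + 1} = \sqrt{1 + M}$)
$14917 + P{\left(w{\left(-12 \right)},5 \right)} = 14917 + 5 = 14922$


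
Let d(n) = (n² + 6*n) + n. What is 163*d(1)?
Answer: 1304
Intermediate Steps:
d(n) = n² + 7*n
163*d(1) = 163*(1*(7 + 1)) = 163*(1*8) = 163*8 = 1304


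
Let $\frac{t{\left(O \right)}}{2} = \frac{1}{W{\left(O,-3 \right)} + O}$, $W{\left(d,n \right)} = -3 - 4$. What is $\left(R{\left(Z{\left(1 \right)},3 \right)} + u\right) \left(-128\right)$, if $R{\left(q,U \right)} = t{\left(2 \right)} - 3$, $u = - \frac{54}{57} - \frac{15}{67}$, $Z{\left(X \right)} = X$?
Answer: $\frac{3724288}{6365} \approx 585.12$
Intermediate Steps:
$W{\left(d,n \right)} = -7$
$t{\left(O \right)} = \frac{2}{-7 + O}$
$u = - \frac{1491}{1273}$ ($u = \left(-54\right) \frac{1}{57} - \frac{15}{67} = - \frac{18}{19} - \frac{15}{67} = - \frac{1491}{1273} \approx -1.1712$)
$R{\left(q,U \right)} = - \frac{17}{5}$ ($R{\left(q,U \right)} = \frac{2}{-7 + 2} - 3 = \frac{2}{-5} - 3 = 2 \left(- \frac{1}{5}\right) - 3 = - \frac{2}{5} - 3 = - \frac{17}{5}$)
$\left(R{\left(Z{\left(1 \right)},3 \right)} + u\right) \left(-128\right) = \left(- \frac{17}{5} - \frac{1491}{1273}\right) \left(-128\right) = \left(- \frac{29096}{6365}\right) \left(-128\right) = \frac{3724288}{6365}$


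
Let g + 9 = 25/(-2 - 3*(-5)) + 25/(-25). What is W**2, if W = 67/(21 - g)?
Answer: 758641/142884 ≈ 5.3095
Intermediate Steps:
g = -105/13 (g = -9 + (25/(-2 - 3*(-5)) + 25/(-25)) = -9 + (25/(-2 + 15) + 25*(-1/25)) = -9 + (25/13 - 1) = -9 + 12/13 = -105/13 ≈ -8.0769)
W = 871/378 (W = 67/(21 - 1*(-105/13)) = 67/(21 + 105/13) = 67/(378/13) = 67*(13/378) = 871/378 ≈ 2.3042)
W**2 = (871/378)**2 = 758641/142884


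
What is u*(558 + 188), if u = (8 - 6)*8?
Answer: 11936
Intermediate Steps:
u = 16 (u = 2*8 = 16)
u*(558 + 188) = 16*(558 + 188) = 16*746 = 11936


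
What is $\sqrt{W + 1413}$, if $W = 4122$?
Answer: $3 \sqrt{615} \approx 74.398$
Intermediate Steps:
$\sqrt{W + 1413} = \sqrt{4122 + 1413} = \sqrt{5535} = 3 \sqrt{615}$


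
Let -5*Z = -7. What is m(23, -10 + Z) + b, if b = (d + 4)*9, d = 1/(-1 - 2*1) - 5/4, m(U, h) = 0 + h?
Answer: 263/20 ≈ 13.150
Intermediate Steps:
Z = 7/5 (Z = -⅕*(-7) = 7/5 ≈ 1.4000)
m(U, h) = h
d = -19/12 (d = 1/(-3) - 5*¼ = -⅓*1 - 5/4 = -⅓ - 5/4 = -19/12 ≈ -1.5833)
b = 87/4 (b = (-19/12 + 4)*9 = (29/12)*9 = 87/4 ≈ 21.750)
m(23, -10 + Z) + b = (-10 + 7/5) + 87/4 = -43/5 + 87/4 = 263/20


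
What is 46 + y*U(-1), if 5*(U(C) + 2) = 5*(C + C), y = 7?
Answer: 18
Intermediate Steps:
U(C) = -2 + 2*C (U(C) = -2 + (5*(C + C))/5 = -2 + (5*(2*C))/5 = -2 + (10*C)/5 = -2 + 2*C)
46 + y*U(-1) = 46 + 7*(-2 + 2*(-1)) = 46 + 7*(-2 - 2) = 46 + 7*(-4) = 46 - 28 = 18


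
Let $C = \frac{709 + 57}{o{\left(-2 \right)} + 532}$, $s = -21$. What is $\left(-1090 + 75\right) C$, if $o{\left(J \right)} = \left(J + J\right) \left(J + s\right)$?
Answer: $- \frac{388745}{312} \approx -1246.0$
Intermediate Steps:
$o{\left(J \right)} = 2 J \left(-21 + J\right)$ ($o{\left(J \right)} = \left(J + J\right) \left(J - 21\right) = 2 J \left(-21 + J\right)$)
$C = \frac{383}{312}$ ($C = \frac{709 + 57}{2 \left(-2\right) \left(-21 - 2\right) + 532} = \frac{766}{2 \left(-2\right) \left(-23\right) + 532} = \frac{766}{92 + 532} = \frac{766}{624} = 766 \cdot \frac{1}{624} = \frac{383}{312} \approx 1.2276$)
$\left(-1090 + 75\right) C = \left(-1090 + 75\right) \frac{383}{312} = \left(-1015\right) \frac{383}{312} = - \frac{388745}{312}$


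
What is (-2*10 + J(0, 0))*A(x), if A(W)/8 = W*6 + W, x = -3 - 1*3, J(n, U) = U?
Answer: 6720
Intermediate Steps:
x = -6 (x = -3 - 3 = -6)
A(W) = 56*W (A(W) = 8*(W*6 + W) = 8*(6*W + W) = 8*(7*W) = 56*W)
(-2*10 + J(0, 0))*A(x) = (-2*10 + 0)*(56*(-6)) = (-20 + 0)*(-336) = -20*(-336) = 6720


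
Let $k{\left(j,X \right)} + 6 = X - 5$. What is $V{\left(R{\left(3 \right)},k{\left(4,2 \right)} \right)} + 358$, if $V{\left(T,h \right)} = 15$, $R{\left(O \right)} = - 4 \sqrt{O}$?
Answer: $373$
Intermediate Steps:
$k{\left(j,X \right)} = -11 + X$ ($k{\left(j,X \right)} = -6 + \left(X - 5\right) = -6 + \left(-5 + X\right) = -11 + X$)
$V{\left(R{\left(3 \right)},k{\left(4,2 \right)} \right)} + 358 = 15 + 358 = 373$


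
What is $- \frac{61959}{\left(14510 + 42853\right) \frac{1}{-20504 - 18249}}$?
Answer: $\frac{800365709}{19121} \approx 41858.0$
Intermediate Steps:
$- \frac{61959}{\left(14510 + 42853\right) \frac{1}{-20504 - 18249}} = - \frac{61959}{57363 \frac{1}{-38753}} = - \frac{61959}{57363 \left(- \frac{1}{38753}\right)} = - \frac{61959}{- \frac{57363}{38753}} = \left(-61959\right) \left(- \frac{38753}{57363}\right) = \frac{800365709}{19121}$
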